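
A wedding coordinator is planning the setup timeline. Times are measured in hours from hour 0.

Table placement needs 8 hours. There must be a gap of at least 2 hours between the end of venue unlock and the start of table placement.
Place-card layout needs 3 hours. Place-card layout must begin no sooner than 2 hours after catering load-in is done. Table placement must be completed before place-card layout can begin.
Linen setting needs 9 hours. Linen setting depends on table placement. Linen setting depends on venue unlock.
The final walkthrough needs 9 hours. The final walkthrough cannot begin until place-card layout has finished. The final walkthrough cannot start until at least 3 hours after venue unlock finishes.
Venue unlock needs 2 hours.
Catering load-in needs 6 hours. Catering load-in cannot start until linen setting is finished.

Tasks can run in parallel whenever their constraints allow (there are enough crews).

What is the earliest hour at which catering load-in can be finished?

27

Venue unlock can start immediately at hour 0; it finishes at hour 2.
Table placement waits on venue unlock (finishes hour 2, plus 2-hour gap → hour 4), so it starts at hour 4 and finishes at 4 + 8 = hour 12.
For linen setting: table placement (finishes hour 12); venue unlock (finishes hour 2). Taking the maximum gives a start of hour 12, and it finishes at 12 + 9 = hour 21.
After linen setting (finishes hour 21), catering load-in can start at hour 21 and finishes at hour 27.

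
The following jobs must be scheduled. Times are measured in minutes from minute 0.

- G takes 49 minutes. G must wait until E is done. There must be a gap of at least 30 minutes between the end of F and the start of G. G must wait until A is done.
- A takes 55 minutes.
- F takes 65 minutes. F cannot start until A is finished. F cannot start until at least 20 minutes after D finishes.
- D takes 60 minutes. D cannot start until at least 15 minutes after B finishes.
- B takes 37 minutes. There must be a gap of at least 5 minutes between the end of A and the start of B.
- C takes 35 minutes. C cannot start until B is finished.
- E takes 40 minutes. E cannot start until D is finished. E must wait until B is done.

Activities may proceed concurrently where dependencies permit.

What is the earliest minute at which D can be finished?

A has no prerequisites, so it starts at minute 0 and finishes at minute 55.
B cannot begin until A (finishes minute 55, plus 5-minute gap → minute 60). It runs from minute 60 to 60 + 37 = minute 97.
After B (finishes minute 97, plus 15-minute gap → minute 112), D can start at minute 112 and finishes at minute 172.

172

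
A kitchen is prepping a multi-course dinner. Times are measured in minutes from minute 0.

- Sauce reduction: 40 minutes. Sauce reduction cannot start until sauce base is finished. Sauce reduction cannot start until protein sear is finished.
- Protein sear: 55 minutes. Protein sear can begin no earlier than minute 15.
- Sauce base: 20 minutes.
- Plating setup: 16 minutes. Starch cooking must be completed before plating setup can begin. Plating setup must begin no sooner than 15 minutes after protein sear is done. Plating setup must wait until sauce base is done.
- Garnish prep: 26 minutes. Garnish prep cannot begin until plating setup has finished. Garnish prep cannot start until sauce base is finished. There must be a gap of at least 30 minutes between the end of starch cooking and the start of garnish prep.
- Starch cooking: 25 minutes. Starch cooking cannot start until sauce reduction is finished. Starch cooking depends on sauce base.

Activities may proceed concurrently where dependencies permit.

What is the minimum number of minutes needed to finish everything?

Protein sear waits on its own release at minute 15, so it starts at minute 15 and finishes at 15 + 55 = minute 70.
Sauce base has no prerequisites, so it starts at minute 0 and finishes at minute 20.
For sauce reduction: sauce base (finishes minute 20); protein sear (finishes minute 70). Taking the maximum gives a start of minute 70, and it finishes at 70 + 40 = minute 110.
Starch cooking has to wait for sauce reduction (finishes minute 110); sauce base (finishes minute 20). The latest of these is minute 110, so starch cooking runs minute 110 to 110 + 25 = minute 135.
Plating setup has to wait for starch cooking (finishes minute 135); protein sear (finishes minute 70, plus 15-minute gap → minute 85); sauce base (finishes minute 20). The latest of these is minute 135, so plating setup runs minute 135 to 135 + 16 = minute 151.
Garnish prep needs all of plating setup (finishes minute 151); sauce base (finishes minute 20); starch cooking (finishes minute 135, plus 30-minute gap → minute 165). That puts its earliest start at minute 165; it finishes at 165 + 26 = minute 191.
All tasks are finished once the last one completes. Finish times: Sauce base at 20, Protein sear at 70, Sauce reduction at 110, Starch cooking at 135, Plating setup at 151, Garnish prep at 191. The latest is minute 191.

191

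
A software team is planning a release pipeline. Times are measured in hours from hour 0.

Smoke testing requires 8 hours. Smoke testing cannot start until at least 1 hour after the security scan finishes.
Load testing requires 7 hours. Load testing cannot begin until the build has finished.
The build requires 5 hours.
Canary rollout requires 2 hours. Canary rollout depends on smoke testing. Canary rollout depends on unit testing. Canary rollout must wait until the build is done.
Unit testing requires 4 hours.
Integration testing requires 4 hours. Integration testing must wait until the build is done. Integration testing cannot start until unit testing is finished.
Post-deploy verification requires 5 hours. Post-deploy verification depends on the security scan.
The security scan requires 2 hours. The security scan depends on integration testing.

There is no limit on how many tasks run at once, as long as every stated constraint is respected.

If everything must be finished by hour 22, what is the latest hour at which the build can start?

Canary rollout must finish by hour 22; it takes 2 hours, so it must start by 22 − 2 = hour 20.
Smoke testing must finish before canary rollout (must start by hour 20). With an 8-hour duration, smoke testing must start by 20 − 8 = hour 12.
Nothing follows post-deploy verification; the deadline of hour 22 is its only limit. It must start by 22 − 5 = hour 17.
For the security scan: smoke testing (must start by hour 12, minus 1-hour gap → hour 11); post-deploy verification (must start by hour 17). The most restrictive is hour 11; with a 2-hour duration, the security scan must start by hour 9.
Integration testing must finish before the security scan (must start by hour 9). With a 4-hour duration, integration testing must start by 9 − 4 = hour 5.
To finish by hour 22, load testing (duration 7) must start no later than hour 15.
For the build: integration testing (must start by hour 5); canary rollout (must start by hour 20); load testing (must start by hour 15). The most restrictive is hour 5; with a 5-hour duration, the build must start by hour 0.

0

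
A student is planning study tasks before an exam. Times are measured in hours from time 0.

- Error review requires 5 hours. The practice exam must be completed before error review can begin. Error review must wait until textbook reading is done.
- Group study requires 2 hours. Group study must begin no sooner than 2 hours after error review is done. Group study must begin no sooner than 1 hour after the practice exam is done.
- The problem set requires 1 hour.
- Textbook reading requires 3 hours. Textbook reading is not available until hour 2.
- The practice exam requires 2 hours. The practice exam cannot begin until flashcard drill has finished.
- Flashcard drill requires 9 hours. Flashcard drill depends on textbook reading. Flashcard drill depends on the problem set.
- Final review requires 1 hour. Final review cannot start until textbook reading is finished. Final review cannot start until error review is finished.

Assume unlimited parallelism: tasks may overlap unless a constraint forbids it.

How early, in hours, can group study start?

The problem set can start immediately at hour 0; it finishes at hour 1.
Textbook reading waits on its own release at hour 2, so it starts at hour 2 and finishes at 2 + 3 = hour 5.
Flashcard drill has to wait for textbook reading (finishes hour 5); the problem set (finishes hour 1). The latest of these is hour 5, so flashcard drill runs hour 5 to 5 + 9 = hour 14.
The practice exam cannot begin until flashcard drill (finishes hour 14). It runs from hour 14 to 14 + 2 = hour 16.
Error review needs all of the practice exam (finishes hour 16); textbook reading (finishes hour 5). That puts its earliest start at hour 16; it finishes at 16 + 5 = hour 21.
Group study waits on error review (finishes hour 21, plus 2-hour gap → hour 23); the practice exam (finishes hour 16, plus 1-hour gap → hour 17). The latest of these is hour 23, which is the earliest group study can start.

23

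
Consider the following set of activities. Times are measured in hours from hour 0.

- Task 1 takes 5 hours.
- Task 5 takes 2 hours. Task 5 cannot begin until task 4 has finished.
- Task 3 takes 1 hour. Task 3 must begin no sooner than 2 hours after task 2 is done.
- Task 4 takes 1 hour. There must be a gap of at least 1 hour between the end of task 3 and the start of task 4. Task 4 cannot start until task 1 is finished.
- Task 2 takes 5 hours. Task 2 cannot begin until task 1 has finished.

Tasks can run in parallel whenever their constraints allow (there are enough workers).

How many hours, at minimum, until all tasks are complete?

Task 1 has no prerequisites, so it starts at hour 0 and finishes at hour 5.
After task 1 (finishes hour 5), task 2 can start at hour 5 and finishes at hour 10.
Task 3 cannot begin until task 2 (finishes hour 10, plus 2-hour gap → hour 12). It runs from hour 12 to 12 + 1 = hour 13.
Task 4 has to wait for task 3 (finishes hour 13, plus 1-hour gap → hour 14); task 1 (finishes hour 5). The latest of these is hour 14, so task 4 runs hour 14 to 14 + 1 = hour 15.
Task 5 cannot begin until task 4 (finishes hour 15). It runs from hour 15 to 15 + 2 = hour 17.
All tasks are finished once the last one completes. Finish times: Task 1 at 5, Task 2 at 10, Task 3 at 13, Task 4 at 15, Task 5 at 17. The latest is hour 17.

17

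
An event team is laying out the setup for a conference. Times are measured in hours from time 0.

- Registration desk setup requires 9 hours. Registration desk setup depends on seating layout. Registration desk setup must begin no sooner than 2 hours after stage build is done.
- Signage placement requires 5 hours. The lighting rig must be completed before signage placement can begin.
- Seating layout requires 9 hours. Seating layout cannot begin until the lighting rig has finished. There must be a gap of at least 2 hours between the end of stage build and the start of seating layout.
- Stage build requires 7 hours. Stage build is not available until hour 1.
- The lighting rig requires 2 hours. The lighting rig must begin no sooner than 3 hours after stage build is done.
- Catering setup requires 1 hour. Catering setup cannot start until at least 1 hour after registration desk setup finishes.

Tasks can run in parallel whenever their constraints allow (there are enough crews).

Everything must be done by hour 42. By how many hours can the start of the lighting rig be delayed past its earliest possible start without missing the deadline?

Stage build waits on its own release at hour 1, so it starts at hour 1 and finishes at 1 + 7 = hour 8.
After stage build (finishes hour 8, plus 3-hour gap → hour 11), the lighting rig can start at hour 11 and finishes at hour 13.

Working backward from the deadline:
To finish by hour 42, catering setup (duration 1) must start no later than hour 41.
Registration desk setup feeds into catering setup (must start by hour 41, minus 1-hour gap → hour 40); so registration desk setup must finish by hour 40 and therefore start by hour 31.
Seating layout has to be done before registration desk setup (must start by hour 31). That means finishing by hour 31, i.e. starting by 31 − 9 = hour 22.
Signage placement has no dependents, so it just needs to finish by hour 42. Starting by 42 − 5 = hour 37 achieves that.
The lighting rig feeds seating layout (must start by hour 22); signage placement (must start by hour 37). Taking the minimum, the lighting rig must finish by hour 22 and start by 22 − 2 = hour 20.
So the lighting rig can start as early as hour 11 and as late as hour 20, giving 20 − 11 = 9 hours of slack.

9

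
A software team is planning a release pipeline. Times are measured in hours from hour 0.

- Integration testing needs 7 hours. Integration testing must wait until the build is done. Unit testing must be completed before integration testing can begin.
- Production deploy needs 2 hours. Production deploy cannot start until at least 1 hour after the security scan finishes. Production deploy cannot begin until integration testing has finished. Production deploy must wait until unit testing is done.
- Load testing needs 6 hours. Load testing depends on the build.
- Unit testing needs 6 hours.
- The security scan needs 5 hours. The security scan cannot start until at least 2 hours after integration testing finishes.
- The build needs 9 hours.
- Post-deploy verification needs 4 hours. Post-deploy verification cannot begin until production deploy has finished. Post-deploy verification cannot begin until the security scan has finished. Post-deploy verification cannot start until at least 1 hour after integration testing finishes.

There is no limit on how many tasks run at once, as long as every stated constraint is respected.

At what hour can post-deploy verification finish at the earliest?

30

Nothing blocks unit testing, so it runs from hour 0 to hour 6.
The build has no prerequisites, so it starts at hour 0 and finishes at hour 9.
Integration testing cannot start until the build (finishes hour 9); unit testing (finishes hour 6). The controlling bound is hour 9, so integration testing finishes at 9 + 7 = hour 16.
After integration testing (finishes hour 16, plus 2-hour gap → hour 18), the security scan can start at hour 18 and finishes at hour 23.
Production deploy has to wait for the security scan (finishes hour 23, plus 1-hour gap → hour 24); integration testing (finishes hour 16); unit testing (finishes hour 6). The latest of these is hour 24, so production deploy runs hour 24 to 24 + 2 = hour 26.
For post-deploy verification: production deploy (finishes hour 26); the security scan (finishes hour 23); integration testing (finishes hour 16, plus 1-hour gap → hour 17). Taking the maximum gives a start of hour 26, and it finishes at 26 + 4 = hour 30.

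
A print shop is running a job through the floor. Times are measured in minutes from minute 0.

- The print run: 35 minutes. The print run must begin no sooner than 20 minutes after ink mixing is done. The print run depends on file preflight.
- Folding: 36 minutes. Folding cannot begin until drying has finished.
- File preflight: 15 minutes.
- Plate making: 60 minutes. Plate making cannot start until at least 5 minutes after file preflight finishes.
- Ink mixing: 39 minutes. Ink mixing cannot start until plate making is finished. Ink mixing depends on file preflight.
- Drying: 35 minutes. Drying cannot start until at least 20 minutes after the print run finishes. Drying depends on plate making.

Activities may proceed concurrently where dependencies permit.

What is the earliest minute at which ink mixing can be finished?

119

File preflight can start immediately at minute 0; it finishes at minute 15.
After file preflight (finishes minute 15, plus 5-minute gap → minute 20), plate making can start at minute 20 and finishes at minute 80.
For ink mixing: plate making (finishes minute 80); file preflight (finishes minute 15). Taking the maximum gives a start of minute 80, and it finishes at 80 + 39 = minute 119.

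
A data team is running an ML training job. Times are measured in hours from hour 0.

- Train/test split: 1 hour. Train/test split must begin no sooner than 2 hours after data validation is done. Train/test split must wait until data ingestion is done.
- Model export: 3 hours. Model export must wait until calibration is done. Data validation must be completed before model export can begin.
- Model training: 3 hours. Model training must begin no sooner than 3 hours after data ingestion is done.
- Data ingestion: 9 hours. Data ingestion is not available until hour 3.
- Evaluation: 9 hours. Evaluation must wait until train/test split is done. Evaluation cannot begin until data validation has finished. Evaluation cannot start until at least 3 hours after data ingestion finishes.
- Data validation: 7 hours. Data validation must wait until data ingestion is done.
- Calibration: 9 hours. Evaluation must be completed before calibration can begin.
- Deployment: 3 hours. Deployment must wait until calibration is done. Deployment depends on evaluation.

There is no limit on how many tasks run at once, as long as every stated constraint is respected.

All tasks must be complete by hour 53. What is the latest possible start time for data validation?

Model export has no dependents, so it just needs to finish by hour 53. Starting by 53 − 3 = hour 50 achieves that.
Nothing follows deployment; the deadline of hour 53 is its only limit. It must start by 53 − 3 = hour 50.
Calibration must finish in time for model export (must start by hour 50); deployment (must start by hour 50). The tightest is hour 50, so calibration must start by 50 − 9 = hour 41.
For evaluation: calibration (must start by hour 41); deployment (must start by hour 50). The most restrictive is hour 41; with a 9-hour duration, evaluation must start by hour 32.
Train/test split has to be done before evaluation (must start by hour 32). That means finishing by hour 32, i.e. starting by 32 − 1 = hour 31.
Data validation has several dependents: train/test split (must start by hour 31, minus 2-hour gap → hour 29); evaluation (must start by hour 32); model export (must start by hour 50). The earliest of those limits is hour 29, so data validation must start by 29 − 7 = hour 22.

22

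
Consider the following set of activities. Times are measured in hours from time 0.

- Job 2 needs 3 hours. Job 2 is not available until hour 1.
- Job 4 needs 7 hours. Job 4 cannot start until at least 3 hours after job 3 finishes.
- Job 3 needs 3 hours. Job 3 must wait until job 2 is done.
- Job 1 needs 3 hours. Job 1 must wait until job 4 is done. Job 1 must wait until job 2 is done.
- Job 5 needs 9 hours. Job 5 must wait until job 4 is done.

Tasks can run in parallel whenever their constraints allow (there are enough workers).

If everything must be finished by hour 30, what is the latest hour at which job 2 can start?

5

Job 1 must finish by hour 30; it takes 3 hours, so it must start by 30 − 3 = hour 27.
To finish by hour 30, job 5 (duration 9) must start no later than hour 21.
Job 4 feeds job 1 (must start by hour 27); job 5 (must start by hour 21). Taking the minimum, job 4 must finish by hour 21 and start by 21 − 7 = hour 14.
Job 3 must finish before job 4 (must start by hour 14, minus 3-hour gap → hour 11). With a 3-hour duration, job 3 must start by 11 − 3 = hour 8.
For job 2: job 1 (must start by hour 27); job 3 (must start by hour 8). The most restrictive is hour 8; with a 3-hour duration, job 2 must start by hour 5.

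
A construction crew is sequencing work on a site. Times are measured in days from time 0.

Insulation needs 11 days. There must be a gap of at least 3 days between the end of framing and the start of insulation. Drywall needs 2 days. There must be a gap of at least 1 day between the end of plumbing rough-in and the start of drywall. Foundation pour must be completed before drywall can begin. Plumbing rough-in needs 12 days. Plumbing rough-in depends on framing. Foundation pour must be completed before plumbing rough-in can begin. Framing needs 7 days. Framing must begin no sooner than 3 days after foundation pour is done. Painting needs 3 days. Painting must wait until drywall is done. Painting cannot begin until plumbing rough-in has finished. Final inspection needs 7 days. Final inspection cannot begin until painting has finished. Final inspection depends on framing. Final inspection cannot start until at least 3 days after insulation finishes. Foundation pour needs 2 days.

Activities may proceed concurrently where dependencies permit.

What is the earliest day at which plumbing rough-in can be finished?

Foundation pour has no prerequisites, so it starts at day 0 and finishes at day 2.
After foundation pour (finishes day 2, plus 3-day gap → day 5), framing can start at day 5 and finishes at day 12.
For plumbing rough-in: framing (finishes day 12); foundation pour (finishes day 2). Taking the maximum gives a start of day 12, and it finishes at 12 + 12 = day 24.

24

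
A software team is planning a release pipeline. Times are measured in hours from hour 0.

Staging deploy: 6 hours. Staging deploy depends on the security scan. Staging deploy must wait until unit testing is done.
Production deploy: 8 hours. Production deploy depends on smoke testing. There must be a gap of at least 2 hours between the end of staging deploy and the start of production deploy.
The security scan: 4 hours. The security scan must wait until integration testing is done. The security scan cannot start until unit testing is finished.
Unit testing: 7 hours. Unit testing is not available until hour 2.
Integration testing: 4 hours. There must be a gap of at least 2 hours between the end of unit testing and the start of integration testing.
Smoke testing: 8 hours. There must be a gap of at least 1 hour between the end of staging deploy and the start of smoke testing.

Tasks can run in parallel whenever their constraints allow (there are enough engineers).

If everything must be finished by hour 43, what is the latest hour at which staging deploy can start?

Production deploy must finish by hour 43; it takes 8 hours, so it must start by 43 − 8 = hour 35.
Smoke testing must finish before production deploy (must start by hour 35). With an 8-hour duration, smoke testing must start by 35 − 8 = hour 27.
Staging deploy must finish in time for smoke testing (must start by hour 27, minus 1-hour gap → hour 26); production deploy (must start by hour 35, minus 2-hour gap → hour 33). The tightest is hour 26, so staging deploy must start by 26 − 6 = hour 20.

20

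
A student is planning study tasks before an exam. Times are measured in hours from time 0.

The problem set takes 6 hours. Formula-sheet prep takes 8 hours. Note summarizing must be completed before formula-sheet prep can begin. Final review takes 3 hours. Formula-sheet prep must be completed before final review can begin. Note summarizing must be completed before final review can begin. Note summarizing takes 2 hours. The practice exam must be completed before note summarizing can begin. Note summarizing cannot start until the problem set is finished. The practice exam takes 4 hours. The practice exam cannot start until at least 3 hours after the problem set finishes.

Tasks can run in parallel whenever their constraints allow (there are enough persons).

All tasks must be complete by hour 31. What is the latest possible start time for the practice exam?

Nothing follows final review; the deadline of hour 31 is its only limit. It must start by 31 − 3 = hour 28.
Formula-sheet prep feeds into final review (must start by hour 28); so formula-sheet prep must finish by hour 28 and therefore start by hour 20.
Note summarizing has several dependents: formula-sheet prep (must start by hour 20); final review (must start by hour 28). The earliest of those limits is hour 20, so note summarizing must start by 20 − 2 = hour 18.
The practice exam has to be done before note summarizing (must start by hour 18). That means finishing by hour 18, i.e. starting by 18 − 4 = hour 14.

14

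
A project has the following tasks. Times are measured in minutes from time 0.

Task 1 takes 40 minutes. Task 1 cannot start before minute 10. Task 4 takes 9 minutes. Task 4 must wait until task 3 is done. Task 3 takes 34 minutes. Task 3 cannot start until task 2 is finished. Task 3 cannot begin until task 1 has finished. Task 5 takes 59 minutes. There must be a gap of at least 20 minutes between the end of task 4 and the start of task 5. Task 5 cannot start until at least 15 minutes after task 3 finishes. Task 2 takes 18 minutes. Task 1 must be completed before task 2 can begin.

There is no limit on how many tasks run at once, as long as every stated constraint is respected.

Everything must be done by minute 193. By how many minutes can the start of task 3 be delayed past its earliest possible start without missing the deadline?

3

Task 1 cannot begin until its own release at minute 10. It runs from minute 10 to 10 + 40 = minute 50.
Task 2 cannot begin until task 1 (finishes minute 50). It runs from minute 50 to 50 + 18 = minute 68.
Task 3 needs all of task 2 (finishes minute 68); task 1 (finishes minute 50). That puts its earliest start at minute 68; it finishes at 68 + 34 = minute 102.

Working backward from the deadline:
Nothing follows task 5; the deadline of minute 193 is its only limit. It must start by 193 − 59 = minute 134.
Task 4 has to be done before task 5 (must start by minute 134, minus 20-minute gap → minute 114). That means finishing by minute 114, i.e. starting by 114 − 9 = minute 105.
Task 3 feeds task 4 (must start by minute 105); task 5 (must start by minute 134, minus 15-minute gap → minute 119). Taking the minimum, task 3 must finish by minute 105 and start by 105 − 34 = minute 71.
So task 3 can start as early as minute 68 and as late as minute 71, giving 71 − 68 = 3 minutes of slack.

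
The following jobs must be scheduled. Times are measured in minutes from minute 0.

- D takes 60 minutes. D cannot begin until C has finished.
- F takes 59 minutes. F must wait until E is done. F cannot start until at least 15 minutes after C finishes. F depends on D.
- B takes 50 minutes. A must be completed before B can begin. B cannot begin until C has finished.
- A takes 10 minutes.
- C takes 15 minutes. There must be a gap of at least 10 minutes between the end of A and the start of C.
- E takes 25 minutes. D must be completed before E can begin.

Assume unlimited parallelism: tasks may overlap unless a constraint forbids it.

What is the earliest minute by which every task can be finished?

Nothing blocks A, so it runs from minute 0 to minute 10.
C waits on A (finishes minute 10, plus 10-minute gap → minute 20), so it starts at minute 20 and finishes at 20 + 15 = minute 35.
D cannot begin until C (finishes minute 35). It runs from minute 35 to 35 + 60 = minute 95.
E waits on D (finishes minute 95), so it starts at minute 95 and finishes at 95 + 25 = minute 120.
F has to wait for E (finishes minute 120); C (finishes minute 35, plus 15-minute gap → minute 50); D (finishes minute 95). The latest of these is minute 120, so F runs minute 120 to 120 + 59 = minute 179.
B needs all of A (finishes minute 10); C (finishes minute 35). That puts its earliest start at minute 35; it finishes at 35 + 50 = minute 85.
All tasks are finished once the last one completes. Finish times: A at 10, B at 85, C at 35, D at 95, E at 120, F at 179. The latest is minute 179.

179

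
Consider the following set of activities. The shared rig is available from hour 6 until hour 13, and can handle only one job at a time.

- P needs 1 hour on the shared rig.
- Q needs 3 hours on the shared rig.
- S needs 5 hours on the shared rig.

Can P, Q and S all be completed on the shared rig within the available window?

No

The shared rig window is 13 − 6 = 7 hours.
Running back to back, the jobs need 1 + 3 + 5 = 9 hours on the shared rig.
Since 9 > 7, they cannot all fit.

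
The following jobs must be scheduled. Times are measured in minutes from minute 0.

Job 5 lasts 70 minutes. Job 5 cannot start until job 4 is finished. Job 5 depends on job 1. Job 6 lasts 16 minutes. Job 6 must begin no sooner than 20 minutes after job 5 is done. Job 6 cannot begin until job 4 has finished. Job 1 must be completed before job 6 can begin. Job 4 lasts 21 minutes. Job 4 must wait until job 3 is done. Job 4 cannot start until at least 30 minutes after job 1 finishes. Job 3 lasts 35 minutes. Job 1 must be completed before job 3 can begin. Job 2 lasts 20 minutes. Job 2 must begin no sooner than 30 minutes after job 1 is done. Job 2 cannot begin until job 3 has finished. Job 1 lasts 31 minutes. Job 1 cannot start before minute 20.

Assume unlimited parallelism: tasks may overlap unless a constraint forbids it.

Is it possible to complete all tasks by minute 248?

Yes

Job 1 cannot begin until its own release at minute 20. It runs from minute 20 to 20 + 31 = minute 51.
Job 3 waits on job 1 (finishes minute 51), so it starts at minute 51 and finishes at 51 + 35 = minute 86.
Job 4 cannot start until job 3 (finishes minute 86); job 1 (finishes minute 51, plus 30-minute gap → minute 81). The controlling bound is minute 86, so job 4 finishes at 86 + 21 = minute 107.
For job 5: job 4 (finishes minute 107); job 1 (finishes minute 51). Taking the maximum gives a start of minute 107, and it finishes at 107 + 70 = minute 177.
Job 6 has to wait for job 5 (finishes minute 177, plus 20-minute gap → minute 197); job 4 (finishes minute 107); job 1 (finishes minute 51). The latest of these is minute 197, so job 6 runs minute 197 to 197 + 16 = minute 213.
Job 2 needs all of job 1 (finishes minute 51, plus 30-minute gap → minute 81); job 3 (finishes minute 86). That puts its earliest start at minute 86; it finishes at 86 + 20 = minute 106.
Every task is finished by minute 213, which is no later than the deadline of 248, so the schedule is feasible.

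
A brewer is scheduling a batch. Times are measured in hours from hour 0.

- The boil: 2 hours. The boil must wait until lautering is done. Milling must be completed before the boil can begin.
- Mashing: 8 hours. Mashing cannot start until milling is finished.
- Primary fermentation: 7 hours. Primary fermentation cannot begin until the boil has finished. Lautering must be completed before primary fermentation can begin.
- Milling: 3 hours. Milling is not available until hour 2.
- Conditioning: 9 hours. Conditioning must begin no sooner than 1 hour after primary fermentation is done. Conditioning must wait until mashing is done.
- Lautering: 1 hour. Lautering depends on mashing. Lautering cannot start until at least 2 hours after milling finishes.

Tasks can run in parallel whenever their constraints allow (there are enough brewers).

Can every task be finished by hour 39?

Milling waits on its own release at hour 2, so it starts at hour 2 and finishes at 2 + 3 = hour 5.
Mashing waits on milling (finishes hour 5), so it starts at hour 5 and finishes at 5 + 8 = hour 13.
Lautering has to wait for mashing (finishes hour 13); milling (finishes hour 5, plus 2-hour gap → hour 7). The latest of these is hour 13, so lautering runs hour 13 to 13 + 1 = hour 14.
The boil needs all of lautering (finishes hour 14); milling (finishes hour 5). That puts its earliest start at hour 14; it finishes at 14 + 2 = hour 16.
Primary fermentation cannot start until the boil (finishes hour 16); lautering (finishes hour 14). The controlling bound is hour 16, so primary fermentation finishes at 16 + 7 = hour 23.
For conditioning: primary fermentation (finishes hour 23, plus 1-hour gap → hour 24); mashing (finishes hour 13). Taking the maximum gives a start of hour 24, and it finishes at 24 + 9 = hour 33.
Every task is finished by hour 33, which is no later than the deadline of 39, so the schedule is feasible.

Yes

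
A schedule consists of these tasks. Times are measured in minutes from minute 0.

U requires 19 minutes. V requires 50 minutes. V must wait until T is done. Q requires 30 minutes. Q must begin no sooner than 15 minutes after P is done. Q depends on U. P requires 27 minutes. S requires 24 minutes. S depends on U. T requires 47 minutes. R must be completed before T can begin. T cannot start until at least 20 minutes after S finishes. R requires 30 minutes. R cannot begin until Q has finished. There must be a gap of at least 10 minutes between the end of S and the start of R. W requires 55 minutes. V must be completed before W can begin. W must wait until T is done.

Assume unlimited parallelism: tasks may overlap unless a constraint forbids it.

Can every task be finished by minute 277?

Yes

U has no prerequisites, so it starts at minute 0 and finishes at minute 19.
After U (finishes minute 19), S can start at minute 19 and finishes at minute 43.
P can start immediately at minute 0; it finishes at minute 27.
For Q: P (finishes minute 27, plus 15-minute gap → minute 42); U (finishes minute 19). Taking the maximum gives a start of minute 42, and it finishes at 42 + 30 = minute 72.
R cannot start until Q (finishes minute 72); S (finishes minute 43, plus 10-minute gap → minute 53). The controlling bound is minute 72, so R finishes at 72 + 30 = minute 102.
T cannot start until R (finishes minute 102); S (finishes minute 43, plus 20-minute gap → minute 63). The controlling bound is minute 102, so T finishes at 102 + 47 = minute 149.
V cannot begin until T (finishes minute 149). It runs from minute 149 to 149 + 50 = minute 199.
W has to wait for V (finishes minute 199); T (finishes minute 149). The latest of these is minute 199, so W runs minute 199 to 199 + 55 = minute 254.
Every task is finished by minute 254, which is no later than the deadline of 277, so the schedule is feasible.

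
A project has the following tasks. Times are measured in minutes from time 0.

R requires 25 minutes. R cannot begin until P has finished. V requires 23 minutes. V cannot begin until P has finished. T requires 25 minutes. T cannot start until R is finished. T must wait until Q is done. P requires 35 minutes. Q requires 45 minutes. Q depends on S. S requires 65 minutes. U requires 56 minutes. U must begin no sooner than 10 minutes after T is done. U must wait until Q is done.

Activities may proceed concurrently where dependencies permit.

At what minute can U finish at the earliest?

201

Nothing blocks S, so it runs from minute 0 to minute 65.
After S (finishes minute 65), Q can start at minute 65 and finishes at minute 110.
Nothing blocks P, so it runs from minute 0 to minute 35.
After P (finishes minute 35), R can start at minute 35 and finishes at minute 60.
T has to wait for R (finishes minute 60); Q (finishes minute 110). The latest of these is minute 110, so T runs minute 110 to 110 + 25 = minute 135.
U has to wait for T (finishes minute 135, plus 10-minute gap → minute 145); Q (finishes minute 110). The latest of these is minute 145, so U runs minute 145 to 145 + 56 = minute 201.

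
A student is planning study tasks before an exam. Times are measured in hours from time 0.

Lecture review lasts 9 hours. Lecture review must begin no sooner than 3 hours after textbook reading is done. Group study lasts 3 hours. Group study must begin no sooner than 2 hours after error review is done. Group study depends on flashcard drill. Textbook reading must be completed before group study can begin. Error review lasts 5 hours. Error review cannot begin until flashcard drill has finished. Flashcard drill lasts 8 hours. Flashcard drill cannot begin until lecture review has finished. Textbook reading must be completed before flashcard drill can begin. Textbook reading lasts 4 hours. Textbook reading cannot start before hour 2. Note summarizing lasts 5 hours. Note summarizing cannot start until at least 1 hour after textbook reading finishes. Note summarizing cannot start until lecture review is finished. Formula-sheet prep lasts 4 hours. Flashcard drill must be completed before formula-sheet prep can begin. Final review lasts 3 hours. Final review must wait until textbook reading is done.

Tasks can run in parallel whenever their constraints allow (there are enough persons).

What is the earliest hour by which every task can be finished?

36

Textbook reading cannot begin until its own release at hour 2. It runs from hour 2 to 2 + 4 = hour 6.
After textbook reading (finishes hour 6), final review can start at hour 6 and finishes at hour 9.
Lecture review cannot begin until textbook reading (finishes hour 6, plus 3-hour gap → hour 9). It runs from hour 9 to 9 + 9 = hour 18.
Note summarizing has to wait for textbook reading (finishes hour 6, plus 1-hour gap → hour 7); lecture review (finishes hour 18). The latest of these is hour 18, so note summarizing runs hour 18 to 18 + 5 = hour 23.
Flashcard drill cannot start until lecture review (finishes hour 18); textbook reading (finishes hour 6). The controlling bound is hour 18, so flashcard drill finishes at 18 + 8 = hour 26.
Formula-sheet prep waits on flashcard drill (finishes hour 26), so it starts at hour 26 and finishes at 26 + 4 = hour 30.
Error review cannot begin until flashcard drill (finishes hour 26). It runs from hour 26 to 26 + 5 = hour 31.
Group study needs all of error review (finishes hour 31, plus 2-hour gap → hour 33); flashcard drill (finishes hour 26); textbook reading (finishes hour 6). That puts its earliest start at hour 33; it finishes at 33 + 3 = hour 36.
All tasks are finished once the last one completes. Finish times: Textbook reading at 6, Lecture review at 18, Flashcard drill at 26, Error review at 31, Group study at 36, Note summarizing at 23, Formula-sheet prep at 30, Final review at 9. The latest is hour 36.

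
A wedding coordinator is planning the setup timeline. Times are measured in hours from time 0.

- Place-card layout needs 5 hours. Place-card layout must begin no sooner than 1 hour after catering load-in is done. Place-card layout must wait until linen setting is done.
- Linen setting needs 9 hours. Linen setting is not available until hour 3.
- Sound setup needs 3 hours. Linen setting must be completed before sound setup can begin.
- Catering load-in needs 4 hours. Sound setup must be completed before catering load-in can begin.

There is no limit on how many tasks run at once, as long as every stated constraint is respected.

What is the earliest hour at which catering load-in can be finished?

19

After its own release at hour 3, linen setting can start at hour 3 and finishes at hour 12.
Sound setup waits on linen setting (finishes hour 12), so it starts at hour 12 and finishes at 12 + 3 = hour 15.
After sound setup (finishes hour 15), catering load-in can start at hour 15 and finishes at hour 19.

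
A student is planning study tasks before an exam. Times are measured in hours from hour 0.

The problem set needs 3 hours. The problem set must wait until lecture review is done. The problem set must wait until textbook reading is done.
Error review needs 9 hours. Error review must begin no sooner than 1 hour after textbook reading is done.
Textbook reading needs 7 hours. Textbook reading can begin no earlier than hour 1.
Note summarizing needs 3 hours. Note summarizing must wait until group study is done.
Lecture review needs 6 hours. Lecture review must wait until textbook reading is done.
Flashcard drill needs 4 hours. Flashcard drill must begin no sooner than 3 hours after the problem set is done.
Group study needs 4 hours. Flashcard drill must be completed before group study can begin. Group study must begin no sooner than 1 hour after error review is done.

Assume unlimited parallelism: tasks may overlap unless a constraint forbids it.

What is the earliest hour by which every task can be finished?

31

After its own release at hour 1, textbook reading can start at hour 1 and finishes at hour 8.
Error review cannot begin until textbook reading (finishes hour 8, plus 1-hour gap → hour 9). It runs from hour 9 to 9 + 9 = hour 18.
Lecture review cannot begin until textbook reading (finishes hour 8). It runs from hour 8 to 8 + 6 = hour 14.
The problem set needs all of lecture review (finishes hour 14); textbook reading (finishes hour 8). That puts its earliest start at hour 14; it finishes at 14 + 3 = hour 17.
Flashcard drill cannot begin until the problem set (finishes hour 17, plus 3-hour gap → hour 20). It runs from hour 20 to 20 + 4 = hour 24.
Group study has to wait for flashcard drill (finishes hour 24); error review (finishes hour 18, plus 1-hour gap → hour 19). The latest of these is hour 24, so group study runs hour 24 to 24 + 4 = hour 28.
Note summarizing waits on group study (finishes hour 28), so it starts at hour 28 and finishes at 28 + 3 = hour 31.
All tasks are finished once the last one completes. Finish times: Textbook reading at 8, Lecture review at 14, The problem set at 17, Flashcard drill at 24, Error review at 18, Group study at 28, Note summarizing at 31. The latest is hour 31.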